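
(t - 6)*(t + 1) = t^2 - 5*t - 6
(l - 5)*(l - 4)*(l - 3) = l^3 - 12*l^2 + 47*l - 60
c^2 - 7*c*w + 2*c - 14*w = (c + 2)*(c - 7*w)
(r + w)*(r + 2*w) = r^2 + 3*r*w + 2*w^2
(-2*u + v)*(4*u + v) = -8*u^2 + 2*u*v + v^2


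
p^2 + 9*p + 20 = (p + 4)*(p + 5)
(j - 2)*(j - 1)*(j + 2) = j^3 - j^2 - 4*j + 4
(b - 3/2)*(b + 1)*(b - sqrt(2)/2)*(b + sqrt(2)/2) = b^4 - b^3/2 - 2*b^2 + b/4 + 3/4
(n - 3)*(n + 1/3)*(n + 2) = n^3 - 2*n^2/3 - 19*n/3 - 2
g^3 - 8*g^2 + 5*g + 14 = (g - 7)*(g - 2)*(g + 1)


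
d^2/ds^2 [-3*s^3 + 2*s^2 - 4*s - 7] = 4 - 18*s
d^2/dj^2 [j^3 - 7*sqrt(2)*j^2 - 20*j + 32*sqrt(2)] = 6*j - 14*sqrt(2)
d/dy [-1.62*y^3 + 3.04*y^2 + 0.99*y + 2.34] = -4.86*y^2 + 6.08*y + 0.99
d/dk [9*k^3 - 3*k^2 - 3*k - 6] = 27*k^2 - 6*k - 3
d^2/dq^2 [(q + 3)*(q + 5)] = 2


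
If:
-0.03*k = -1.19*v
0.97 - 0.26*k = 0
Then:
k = 3.73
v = 0.09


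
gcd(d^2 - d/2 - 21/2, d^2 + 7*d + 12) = d + 3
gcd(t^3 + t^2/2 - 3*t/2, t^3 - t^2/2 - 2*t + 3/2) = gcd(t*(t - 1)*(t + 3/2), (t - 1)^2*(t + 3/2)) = t^2 + t/2 - 3/2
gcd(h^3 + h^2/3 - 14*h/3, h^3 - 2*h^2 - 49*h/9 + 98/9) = h^2 + h/3 - 14/3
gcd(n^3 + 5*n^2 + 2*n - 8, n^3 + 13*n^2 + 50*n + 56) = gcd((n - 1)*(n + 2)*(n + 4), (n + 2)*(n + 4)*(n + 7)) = n^2 + 6*n + 8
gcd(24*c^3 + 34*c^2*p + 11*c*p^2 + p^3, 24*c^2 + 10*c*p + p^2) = 24*c^2 + 10*c*p + p^2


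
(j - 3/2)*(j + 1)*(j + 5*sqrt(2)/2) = j^3 - j^2/2 + 5*sqrt(2)*j^2/2 - 5*sqrt(2)*j/4 - 3*j/2 - 15*sqrt(2)/4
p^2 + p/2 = p*(p + 1/2)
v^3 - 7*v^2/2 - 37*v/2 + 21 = (v - 6)*(v - 1)*(v + 7/2)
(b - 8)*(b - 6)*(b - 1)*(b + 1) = b^4 - 14*b^3 + 47*b^2 + 14*b - 48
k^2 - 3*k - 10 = (k - 5)*(k + 2)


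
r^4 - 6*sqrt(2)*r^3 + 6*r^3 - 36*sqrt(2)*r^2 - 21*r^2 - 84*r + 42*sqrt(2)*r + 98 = (r - 1)*(r + 7)*(r - 7*sqrt(2))*(r + sqrt(2))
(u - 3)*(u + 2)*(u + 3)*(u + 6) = u^4 + 8*u^3 + 3*u^2 - 72*u - 108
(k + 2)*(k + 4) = k^2 + 6*k + 8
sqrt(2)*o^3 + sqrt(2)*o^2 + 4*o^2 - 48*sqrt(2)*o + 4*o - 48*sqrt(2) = (o - 4*sqrt(2))*(o + 6*sqrt(2))*(sqrt(2)*o + sqrt(2))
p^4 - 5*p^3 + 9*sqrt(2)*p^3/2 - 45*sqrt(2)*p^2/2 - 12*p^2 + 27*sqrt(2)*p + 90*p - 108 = (p - 3)*(p - 2)*(p - 3*sqrt(2)/2)*(p + 6*sqrt(2))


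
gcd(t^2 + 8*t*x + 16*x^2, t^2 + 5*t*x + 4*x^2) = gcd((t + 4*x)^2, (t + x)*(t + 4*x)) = t + 4*x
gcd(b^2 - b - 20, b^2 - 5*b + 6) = 1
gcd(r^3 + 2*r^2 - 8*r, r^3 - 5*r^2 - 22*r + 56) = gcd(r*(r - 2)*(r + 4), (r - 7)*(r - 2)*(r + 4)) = r^2 + 2*r - 8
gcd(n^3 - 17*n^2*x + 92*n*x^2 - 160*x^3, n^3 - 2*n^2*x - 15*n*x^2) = -n + 5*x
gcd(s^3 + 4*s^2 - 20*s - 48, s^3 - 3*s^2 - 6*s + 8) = s^2 - 2*s - 8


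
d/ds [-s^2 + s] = 1 - 2*s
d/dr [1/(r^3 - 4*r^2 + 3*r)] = (-3*r^2 + 8*r - 3)/(r^2*(r^2 - 4*r + 3)^2)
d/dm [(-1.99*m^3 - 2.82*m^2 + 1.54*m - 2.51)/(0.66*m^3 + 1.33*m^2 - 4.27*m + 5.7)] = (-0.785500000000001*m^4 + 14.9618*m^3 - 19.066*m^2 - 25.4714*m - 1.9397)/(0.4356*m^6 + 1.7556*m^5 - 3.8675*m^4 - 3.8342*m^3 + 33.3949*m^2 - 48.678*m + 32.49)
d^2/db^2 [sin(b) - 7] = -sin(b)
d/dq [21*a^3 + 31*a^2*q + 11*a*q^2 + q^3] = 31*a^2 + 22*a*q + 3*q^2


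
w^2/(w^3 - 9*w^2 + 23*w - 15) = w^2/(w^3 - 9*w^2 + 23*w - 15)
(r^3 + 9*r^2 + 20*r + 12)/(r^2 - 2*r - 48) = (r^2 + 3*r + 2)/(r - 8)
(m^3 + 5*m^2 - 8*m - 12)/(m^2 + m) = m + 4 - 12/m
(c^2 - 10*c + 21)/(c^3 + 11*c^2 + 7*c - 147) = (c - 7)/(c^2 + 14*c + 49)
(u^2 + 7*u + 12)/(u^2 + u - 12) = (u + 3)/(u - 3)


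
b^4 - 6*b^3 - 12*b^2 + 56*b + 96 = (b - 6)*(b - 4)*(b + 2)^2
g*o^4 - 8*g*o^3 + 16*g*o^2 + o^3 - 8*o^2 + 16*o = o*(o - 4)^2*(g*o + 1)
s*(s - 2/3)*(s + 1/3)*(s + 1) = s^4 + 2*s^3/3 - 5*s^2/9 - 2*s/9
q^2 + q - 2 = (q - 1)*(q + 2)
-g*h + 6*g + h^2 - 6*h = (-g + h)*(h - 6)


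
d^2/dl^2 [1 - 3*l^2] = -6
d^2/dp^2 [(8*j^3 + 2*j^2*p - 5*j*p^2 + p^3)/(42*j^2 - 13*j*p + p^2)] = j^2*(-13424*j^3 + 9456*j^2*p - 1968*j*p^2 + 128*p^3)/(74088*j^6 - 68796*j^5*p + 26586*j^4*p^2 - 5473*j^3*p^3 + 633*j^2*p^4 - 39*j*p^5 + p^6)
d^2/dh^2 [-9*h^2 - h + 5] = -18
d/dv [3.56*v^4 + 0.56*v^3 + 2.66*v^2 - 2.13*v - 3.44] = 14.24*v^3 + 1.68*v^2 + 5.32*v - 2.13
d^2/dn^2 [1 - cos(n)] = cos(n)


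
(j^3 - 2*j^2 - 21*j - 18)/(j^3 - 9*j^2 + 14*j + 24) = (j + 3)/(j - 4)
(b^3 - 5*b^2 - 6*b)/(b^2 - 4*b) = (b^2 - 5*b - 6)/(b - 4)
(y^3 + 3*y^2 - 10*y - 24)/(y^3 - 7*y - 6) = (y + 4)/(y + 1)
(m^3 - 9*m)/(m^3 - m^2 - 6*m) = (m + 3)/(m + 2)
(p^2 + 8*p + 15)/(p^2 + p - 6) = (p + 5)/(p - 2)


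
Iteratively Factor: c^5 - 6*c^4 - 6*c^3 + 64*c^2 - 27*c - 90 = (c - 2)*(c^4 - 4*c^3 - 14*c^2 + 36*c + 45) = (c - 5)*(c - 2)*(c^3 + c^2 - 9*c - 9) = (c - 5)*(c - 2)*(c + 3)*(c^2 - 2*c - 3) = (c - 5)*(c - 3)*(c - 2)*(c + 3)*(c + 1)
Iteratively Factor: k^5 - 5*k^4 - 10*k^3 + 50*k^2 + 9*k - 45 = (k - 5)*(k^4 - 10*k^2 + 9) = (k - 5)*(k - 1)*(k^3 + k^2 - 9*k - 9) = (k - 5)*(k - 1)*(k + 3)*(k^2 - 2*k - 3) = (k - 5)*(k - 1)*(k + 1)*(k + 3)*(k - 3)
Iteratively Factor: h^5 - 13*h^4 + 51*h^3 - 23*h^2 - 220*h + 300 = (h - 2)*(h^4 - 11*h^3 + 29*h^2 + 35*h - 150) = (h - 5)*(h - 2)*(h^3 - 6*h^2 - h + 30) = (h - 5)*(h - 2)*(h + 2)*(h^2 - 8*h + 15) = (h - 5)^2*(h - 2)*(h + 2)*(h - 3)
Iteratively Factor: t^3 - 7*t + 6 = (t - 1)*(t^2 + t - 6) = (t - 1)*(t + 3)*(t - 2)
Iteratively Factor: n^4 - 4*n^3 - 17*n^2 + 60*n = (n)*(n^3 - 4*n^2 - 17*n + 60) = n*(n - 3)*(n^2 - n - 20) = n*(n - 5)*(n - 3)*(n + 4)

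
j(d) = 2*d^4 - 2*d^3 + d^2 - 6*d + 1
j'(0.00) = -6.00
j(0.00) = 1.00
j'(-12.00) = -14718.00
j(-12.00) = 45145.00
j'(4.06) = 438.61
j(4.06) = 402.69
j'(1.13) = 0.14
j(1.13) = -4.13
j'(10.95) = 9799.94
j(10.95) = 26182.56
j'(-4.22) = -722.50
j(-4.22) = 828.71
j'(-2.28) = -136.57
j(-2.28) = 97.63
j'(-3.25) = -350.50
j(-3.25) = 322.85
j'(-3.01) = -284.55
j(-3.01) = 246.83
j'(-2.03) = -101.71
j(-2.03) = 68.00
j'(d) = 8*d^3 - 6*d^2 + 2*d - 6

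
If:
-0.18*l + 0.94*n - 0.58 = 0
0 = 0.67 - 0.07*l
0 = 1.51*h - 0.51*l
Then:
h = 3.23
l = 9.57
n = 2.45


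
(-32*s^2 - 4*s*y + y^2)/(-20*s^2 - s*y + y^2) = (-8*s + y)/(-5*s + y)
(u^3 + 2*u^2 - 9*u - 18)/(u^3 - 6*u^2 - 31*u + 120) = (u^2 + 5*u + 6)/(u^2 - 3*u - 40)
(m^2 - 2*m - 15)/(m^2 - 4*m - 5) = (m + 3)/(m + 1)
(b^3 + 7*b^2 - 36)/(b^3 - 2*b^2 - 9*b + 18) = (b + 6)/(b - 3)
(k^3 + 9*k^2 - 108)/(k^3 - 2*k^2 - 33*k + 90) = (k + 6)/(k - 5)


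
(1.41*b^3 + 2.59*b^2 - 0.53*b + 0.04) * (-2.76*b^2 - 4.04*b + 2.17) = -3.8916*b^5 - 12.8448*b^4 - 5.9411*b^3 + 7.6511*b^2 - 1.3117*b + 0.0868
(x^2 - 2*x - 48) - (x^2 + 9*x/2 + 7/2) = -13*x/2 - 103/2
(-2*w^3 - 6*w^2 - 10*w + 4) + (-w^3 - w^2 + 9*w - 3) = -3*w^3 - 7*w^2 - w + 1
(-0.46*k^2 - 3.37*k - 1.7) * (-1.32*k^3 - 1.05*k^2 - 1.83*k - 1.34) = 0.6072*k^5 + 4.9314*k^4 + 6.6243*k^3 + 8.5685*k^2 + 7.6268*k + 2.278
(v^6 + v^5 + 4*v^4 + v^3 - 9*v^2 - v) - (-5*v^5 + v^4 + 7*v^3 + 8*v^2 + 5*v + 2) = v^6 + 6*v^5 + 3*v^4 - 6*v^3 - 17*v^2 - 6*v - 2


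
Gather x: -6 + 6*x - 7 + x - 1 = 7*x - 14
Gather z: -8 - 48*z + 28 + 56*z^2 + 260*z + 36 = 56*z^2 + 212*z + 56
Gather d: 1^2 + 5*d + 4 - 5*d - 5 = 0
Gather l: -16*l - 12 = -16*l - 12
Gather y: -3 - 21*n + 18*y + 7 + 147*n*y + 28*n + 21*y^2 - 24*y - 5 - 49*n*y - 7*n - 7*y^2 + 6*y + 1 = 98*n*y + 14*y^2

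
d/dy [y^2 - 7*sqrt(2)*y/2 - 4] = 2*y - 7*sqrt(2)/2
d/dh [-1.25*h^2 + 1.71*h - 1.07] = 1.71 - 2.5*h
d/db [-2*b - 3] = -2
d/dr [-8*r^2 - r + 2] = -16*r - 1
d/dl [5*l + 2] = 5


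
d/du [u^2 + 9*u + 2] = 2*u + 9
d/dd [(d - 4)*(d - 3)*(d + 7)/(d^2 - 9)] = (d^2 + 6*d + 37)/(d^2 + 6*d + 9)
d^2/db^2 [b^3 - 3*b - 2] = 6*b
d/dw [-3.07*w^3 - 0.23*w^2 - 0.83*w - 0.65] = -9.21*w^2 - 0.46*w - 0.83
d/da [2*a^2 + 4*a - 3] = 4*a + 4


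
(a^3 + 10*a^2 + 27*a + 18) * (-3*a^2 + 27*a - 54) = -3*a^5 - 3*a^4 + 135*a^3 + 135*a^2 - 972*a - 972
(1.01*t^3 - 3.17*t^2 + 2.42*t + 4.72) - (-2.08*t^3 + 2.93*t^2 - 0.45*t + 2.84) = 3.09*t^3 - 6.1*t^2 + 2.87*t + 1.88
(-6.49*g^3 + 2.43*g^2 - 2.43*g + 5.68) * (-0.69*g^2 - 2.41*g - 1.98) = 4.4781*g^5 + 13.9642*g^4 + 8.6706*g^3 - 2.8743*g^2 - 8.8774*g - 11.2464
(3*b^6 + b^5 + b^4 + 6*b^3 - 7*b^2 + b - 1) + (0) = 3*b^6 + b^5 + b^4 + 6*b^3 - 7*b^2 + b - 1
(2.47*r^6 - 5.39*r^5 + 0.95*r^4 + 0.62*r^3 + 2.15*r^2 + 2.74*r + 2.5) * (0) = 0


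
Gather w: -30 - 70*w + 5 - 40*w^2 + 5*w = -40*w^2 - 65*w - 25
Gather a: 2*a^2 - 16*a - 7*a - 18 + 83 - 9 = 2*a^2 - 23*a + 56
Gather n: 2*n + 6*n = 8*n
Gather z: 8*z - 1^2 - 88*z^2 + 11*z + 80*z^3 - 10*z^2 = 80*z^3 - 98*z^2 + 19*z - 1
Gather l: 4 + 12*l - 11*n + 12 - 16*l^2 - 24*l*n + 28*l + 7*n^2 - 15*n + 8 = -16*l^2 + l*(40 - 24*n) + 7*n^2 - 26*n + 24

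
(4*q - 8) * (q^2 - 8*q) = 4*q^3 - 40*q^2 + 64*q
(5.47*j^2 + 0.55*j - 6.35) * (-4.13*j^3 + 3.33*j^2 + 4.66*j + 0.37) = -22.5911*j^5 + 15.9436*j^4 + 53.5472*j^3 - 16.5586*j^2 - 29.3875*j - 2.3495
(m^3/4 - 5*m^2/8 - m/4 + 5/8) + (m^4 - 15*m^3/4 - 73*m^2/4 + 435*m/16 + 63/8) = m^4 - 7*m^3/2 - 151*m^2/8 + 431*m/16 + 17/2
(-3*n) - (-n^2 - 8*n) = n^2 + 5*n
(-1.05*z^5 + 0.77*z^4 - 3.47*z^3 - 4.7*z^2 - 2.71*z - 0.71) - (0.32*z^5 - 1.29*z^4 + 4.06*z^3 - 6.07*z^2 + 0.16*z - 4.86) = -1.37*z^5 + 2.06*z^4 - 7.53*z^3 + 1.37*z^2 - 2.87*z + 4.15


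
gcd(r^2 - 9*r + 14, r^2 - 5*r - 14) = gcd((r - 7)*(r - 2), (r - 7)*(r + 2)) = r - 7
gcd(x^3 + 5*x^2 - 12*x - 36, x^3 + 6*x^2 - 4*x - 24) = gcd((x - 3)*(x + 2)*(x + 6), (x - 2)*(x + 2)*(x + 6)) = x^2 + 8*x + 12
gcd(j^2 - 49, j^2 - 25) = 1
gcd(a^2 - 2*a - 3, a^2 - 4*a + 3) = a - 3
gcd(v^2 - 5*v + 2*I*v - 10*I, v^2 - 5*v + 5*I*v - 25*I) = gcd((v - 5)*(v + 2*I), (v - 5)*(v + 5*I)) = v - 5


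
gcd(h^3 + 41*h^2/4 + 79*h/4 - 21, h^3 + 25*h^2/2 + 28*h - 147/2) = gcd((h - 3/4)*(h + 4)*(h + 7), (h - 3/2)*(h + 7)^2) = h + 7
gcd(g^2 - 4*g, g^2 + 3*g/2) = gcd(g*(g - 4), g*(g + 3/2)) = g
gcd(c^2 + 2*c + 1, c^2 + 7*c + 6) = c + 1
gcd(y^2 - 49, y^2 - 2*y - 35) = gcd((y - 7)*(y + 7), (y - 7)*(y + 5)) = y - 7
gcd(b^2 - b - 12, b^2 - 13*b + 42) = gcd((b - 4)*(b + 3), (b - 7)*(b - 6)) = 1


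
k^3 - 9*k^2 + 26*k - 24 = (k - 4)*(k - 3)*(k - 2)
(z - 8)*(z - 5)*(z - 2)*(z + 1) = z^4 - 14*z^3 + 51*z^2 - 14*z - 80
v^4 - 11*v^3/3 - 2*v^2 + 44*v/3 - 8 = (v - 3)*(v - 2)*(v - 2/3)*(v + 2)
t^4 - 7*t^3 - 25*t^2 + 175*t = t*(t - 7)*(t - 5)*(t + 5)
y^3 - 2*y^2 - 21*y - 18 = (y - 6)*(y + 1)*(y + 3)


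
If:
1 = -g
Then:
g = -1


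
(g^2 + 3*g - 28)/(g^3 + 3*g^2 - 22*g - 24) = (g + 7)/(g^2 + 7*g + 6)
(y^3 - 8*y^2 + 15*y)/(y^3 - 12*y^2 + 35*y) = (y - 3)/(y - 7)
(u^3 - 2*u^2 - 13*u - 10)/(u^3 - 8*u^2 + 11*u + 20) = (u + 2)/(u - 4)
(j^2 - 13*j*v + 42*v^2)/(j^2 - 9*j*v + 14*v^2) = (-j + 6*v)/(-j + 2*v)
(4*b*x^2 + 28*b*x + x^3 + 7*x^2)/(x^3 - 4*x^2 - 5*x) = (4*b*x + 28*b + x^2 + 7*x)/(x^2 - 4*x - 5)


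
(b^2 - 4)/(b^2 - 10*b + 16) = (b + 2)/(b - 8)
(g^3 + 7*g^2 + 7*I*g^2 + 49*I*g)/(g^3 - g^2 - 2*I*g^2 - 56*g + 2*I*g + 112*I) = g*(g + 7*I)/(g^2 - 2*g*(4 + I) + 16*I)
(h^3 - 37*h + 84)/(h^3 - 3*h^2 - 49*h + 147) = (h - 4)/(h - 7)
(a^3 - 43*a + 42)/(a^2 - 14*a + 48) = (a^2 + 6*a - 7)/(a - 8)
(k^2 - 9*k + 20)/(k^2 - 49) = (k^2 - 9*k + 20)/(k^2 - 49)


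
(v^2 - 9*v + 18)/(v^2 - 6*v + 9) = (v - 6)/(v - 3)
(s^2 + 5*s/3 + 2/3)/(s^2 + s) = (s + 2/3)/s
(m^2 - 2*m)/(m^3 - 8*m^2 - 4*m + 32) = m/(m^2 - 6*m - 16)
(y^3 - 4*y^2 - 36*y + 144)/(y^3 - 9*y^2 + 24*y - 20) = (y^3 - 4*y^2 - 36*y + 144)/(y^3 - 9*y^2 + 24*y - 20)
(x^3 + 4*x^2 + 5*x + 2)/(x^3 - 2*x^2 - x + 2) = (x^2 + 3*x + 2)/(x^2 - 3*x + 2)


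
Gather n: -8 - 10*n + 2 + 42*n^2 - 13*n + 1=42*n^2 - 23*n - 5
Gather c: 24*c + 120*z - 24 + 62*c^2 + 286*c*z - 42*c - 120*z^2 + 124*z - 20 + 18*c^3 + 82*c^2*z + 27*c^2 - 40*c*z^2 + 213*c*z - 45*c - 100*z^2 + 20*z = 18*c^3 + c^2*(82*z + 89) + c*(-40*z^2 + 499*z - 63) - 220*z^2 + 264*z - 44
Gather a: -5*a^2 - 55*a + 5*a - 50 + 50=-5*a^2 - 50*a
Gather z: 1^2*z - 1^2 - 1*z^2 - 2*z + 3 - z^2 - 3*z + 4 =-2*z^2 - 4*z + 6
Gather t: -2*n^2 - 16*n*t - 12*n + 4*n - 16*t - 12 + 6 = -2*n^2 - 8*n + t*(-16*n - 16) - 6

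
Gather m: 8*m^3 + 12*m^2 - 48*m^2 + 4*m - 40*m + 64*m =8*m^3 - 36*m^2 + 28*m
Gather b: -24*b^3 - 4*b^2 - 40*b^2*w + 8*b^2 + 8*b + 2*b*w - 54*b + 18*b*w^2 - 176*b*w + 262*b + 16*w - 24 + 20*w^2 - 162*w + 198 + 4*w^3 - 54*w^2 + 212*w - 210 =-24*b^3 + b^2*(4 - 40*w) + b*(18*w^2 - 174*w + 216) + 4*w^3 - 34*w^2 + 66*w - 36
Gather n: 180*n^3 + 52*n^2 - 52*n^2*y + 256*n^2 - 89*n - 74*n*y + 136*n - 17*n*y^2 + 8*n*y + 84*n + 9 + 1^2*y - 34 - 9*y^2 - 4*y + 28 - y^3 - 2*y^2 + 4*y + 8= 180*n^3 + n^2*(308 - 52*y) + n*(-17*y^2 - 66*y + 131) - y^3 - 11*y^2 + y + 11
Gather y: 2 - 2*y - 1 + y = 1 - y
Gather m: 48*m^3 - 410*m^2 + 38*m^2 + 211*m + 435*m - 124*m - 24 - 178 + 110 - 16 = 48*m^3 - 372*m^2 + 522*m - 108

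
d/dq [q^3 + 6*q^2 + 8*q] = 3*q^2 + 12*q + 8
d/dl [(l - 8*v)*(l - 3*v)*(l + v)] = 3*l^2 - 20*l*v + 13*v^2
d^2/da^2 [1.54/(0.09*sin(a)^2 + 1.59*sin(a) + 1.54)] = (-0.049896*sin(a)^4 - 0.661122*sin(a)^3 - 2.964654*sin(a)^2 + 5.093088*sin(a) + 7.35966)/(0.09*sin(a)^2 + 1.59*sin(a) + 1.54)^3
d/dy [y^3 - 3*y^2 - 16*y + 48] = 3*y^2 - 6*y - 16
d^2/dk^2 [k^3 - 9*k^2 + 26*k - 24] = 6*k - 18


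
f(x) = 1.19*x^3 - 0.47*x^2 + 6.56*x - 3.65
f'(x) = 3.57*x^2 - 0.94*x + 6.56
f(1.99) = 16.92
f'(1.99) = 18.83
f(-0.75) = -9.34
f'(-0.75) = 9.27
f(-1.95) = -27.05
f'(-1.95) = 21.97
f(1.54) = 9.68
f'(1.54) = 13.58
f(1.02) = 3.82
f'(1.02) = 9.32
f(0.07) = -3.19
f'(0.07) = 6.51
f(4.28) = 109.12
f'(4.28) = 67.93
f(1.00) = 3.63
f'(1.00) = 9.19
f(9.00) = 884.83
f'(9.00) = 287.27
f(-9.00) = -968.27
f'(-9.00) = 304.19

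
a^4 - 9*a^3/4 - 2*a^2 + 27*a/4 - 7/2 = (a - 2)*(a - 1)^2*(a + 7/4)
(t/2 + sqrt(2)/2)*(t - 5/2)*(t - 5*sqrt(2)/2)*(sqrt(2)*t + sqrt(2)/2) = sqrt(2)*t^4/2 - 3*t^3/2 - sqrt(2)*t^3 - 25*sqrt(2)*t^2/8 + 3*t^2 + 15*t/8 + 5*sqrt(2)*t + 25*sqrt(2)/8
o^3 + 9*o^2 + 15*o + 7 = (o + 1)^2*(o + 7)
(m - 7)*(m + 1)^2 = m^3 - 5*m^2 - 13*m - 7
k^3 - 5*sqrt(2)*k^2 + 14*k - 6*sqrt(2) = (k - 3*sqrt(2))*(k - sqrt(2))^2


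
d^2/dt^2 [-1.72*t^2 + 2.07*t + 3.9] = -3.44000000000000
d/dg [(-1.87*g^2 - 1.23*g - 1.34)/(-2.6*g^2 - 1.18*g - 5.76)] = (-0.991399999999999*g^2 + 14.5744*g + 5.5036)/(6.76*g^4 + 6.136*g^3 + 31.3444*g^2 + 13.5936*g + 33.1776)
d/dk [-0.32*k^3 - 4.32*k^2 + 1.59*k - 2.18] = -0.96*k^2 - 8.64*k + 1.59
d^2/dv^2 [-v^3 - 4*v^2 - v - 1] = -6*v - 8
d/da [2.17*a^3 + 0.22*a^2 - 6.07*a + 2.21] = 6.51*a^2 + 0.44*a - 6.07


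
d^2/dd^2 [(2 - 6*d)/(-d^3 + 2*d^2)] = 4*(9*d^3 - 24*d^2 + 28*d - 12)/(d^4*(d^3 - 6*d^2 + 12*d - 8))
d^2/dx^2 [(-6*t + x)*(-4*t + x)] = 2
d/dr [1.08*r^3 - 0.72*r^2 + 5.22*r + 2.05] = 3.24*r^2 - 1.44*r + 5.22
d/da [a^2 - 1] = 2*a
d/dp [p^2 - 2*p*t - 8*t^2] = 2*p - 2*t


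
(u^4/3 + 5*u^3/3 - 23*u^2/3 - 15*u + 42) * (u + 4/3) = u^5/3 + 19*u^4/9 - 49*u^3/9 - 227*u^2/9 + 22*u + 56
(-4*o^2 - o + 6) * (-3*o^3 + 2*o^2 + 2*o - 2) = 12*o^5 - 5*o^4 - 28*o^3 + 18*o^2 + 14*o - 12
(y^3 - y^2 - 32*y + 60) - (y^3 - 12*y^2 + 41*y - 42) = 11*y^2 - 73*y + 102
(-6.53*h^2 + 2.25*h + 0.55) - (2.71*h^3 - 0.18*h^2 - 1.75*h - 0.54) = -2.71*h^3 - 6.35*h^2 + 4.0*h + 1.09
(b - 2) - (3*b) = -2*b - 2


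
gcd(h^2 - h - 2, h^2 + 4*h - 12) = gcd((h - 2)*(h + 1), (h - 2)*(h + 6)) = h - 2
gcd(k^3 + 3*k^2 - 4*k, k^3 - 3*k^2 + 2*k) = k^2 - k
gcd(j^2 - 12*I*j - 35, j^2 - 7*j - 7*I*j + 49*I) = j - 7*I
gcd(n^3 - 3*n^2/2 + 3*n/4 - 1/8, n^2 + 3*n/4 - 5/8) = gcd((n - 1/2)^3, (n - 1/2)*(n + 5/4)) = n - 1/2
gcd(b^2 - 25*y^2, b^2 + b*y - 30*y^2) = -b + 5*y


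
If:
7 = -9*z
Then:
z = -7/9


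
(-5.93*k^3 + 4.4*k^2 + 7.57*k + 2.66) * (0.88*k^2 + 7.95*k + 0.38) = -5.2184*k^5 - 43.2715*k^4 + 39.3882*k^3 + 64.1943*k^2 + 24.0236*k + 1.0108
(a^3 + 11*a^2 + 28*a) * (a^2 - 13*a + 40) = a^5 - 2*a^4 - 75*a^3 + 76*a^2 + 1120*a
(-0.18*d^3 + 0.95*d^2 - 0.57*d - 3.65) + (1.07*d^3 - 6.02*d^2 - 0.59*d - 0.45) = 0.89*d^3 - 5.07*d^2 - 1.16*d - 4.1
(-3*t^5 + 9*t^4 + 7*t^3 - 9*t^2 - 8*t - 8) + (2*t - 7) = -3*t^5 + 9*t^4 + 7*t^3 - 9*t^2 - 6*t - 15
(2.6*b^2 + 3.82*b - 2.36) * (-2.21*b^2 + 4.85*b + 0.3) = -5.746*b^4 + 4.1678*b^3 + 24.5226*b^2 - 10.3*b - 0.708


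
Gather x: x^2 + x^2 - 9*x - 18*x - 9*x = 2*x^2 - 36*x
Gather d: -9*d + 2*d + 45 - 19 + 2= 28 - 7*d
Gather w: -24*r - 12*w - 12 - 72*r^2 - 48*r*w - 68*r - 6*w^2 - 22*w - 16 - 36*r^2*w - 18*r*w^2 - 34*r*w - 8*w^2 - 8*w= -72*r^2 - 92*r + w^2*(-18*r - 14) + w*(-36*r^2 - 82*r - 42) - 28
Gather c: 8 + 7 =15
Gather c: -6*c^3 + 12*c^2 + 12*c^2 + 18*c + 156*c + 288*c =-6*c^3 + 24*c^2 + 462*c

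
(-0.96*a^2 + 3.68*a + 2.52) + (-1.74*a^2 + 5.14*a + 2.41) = -2.7*a^2 + 8.82*a + 4.93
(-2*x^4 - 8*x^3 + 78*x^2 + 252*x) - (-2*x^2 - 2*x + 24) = -2*x^4 - 8*x^3 + 80*x^2 + 254*x - 24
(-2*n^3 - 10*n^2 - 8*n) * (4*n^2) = -8*n^5 - 40*n^4 - 32*n^3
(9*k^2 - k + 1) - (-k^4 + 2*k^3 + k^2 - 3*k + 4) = k^4 - 2*k^3 + 8*k^2 + 2*k - 3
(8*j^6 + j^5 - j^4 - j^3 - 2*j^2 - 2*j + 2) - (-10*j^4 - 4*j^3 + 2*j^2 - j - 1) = 8*j^6 + j^5 + 9*j^4 + 3*j^3 - 4*j^2 - j + 3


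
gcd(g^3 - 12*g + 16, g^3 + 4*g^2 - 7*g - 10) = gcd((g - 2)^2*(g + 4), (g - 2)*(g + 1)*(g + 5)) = g - 2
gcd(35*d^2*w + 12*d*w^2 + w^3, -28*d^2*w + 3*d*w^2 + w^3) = 7*d*w + w^2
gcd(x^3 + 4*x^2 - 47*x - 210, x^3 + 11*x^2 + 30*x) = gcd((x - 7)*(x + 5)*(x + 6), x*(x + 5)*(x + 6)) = x^2 + 11*x + 30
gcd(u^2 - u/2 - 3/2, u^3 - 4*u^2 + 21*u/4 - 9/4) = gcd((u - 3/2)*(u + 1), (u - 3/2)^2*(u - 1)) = u - 3/2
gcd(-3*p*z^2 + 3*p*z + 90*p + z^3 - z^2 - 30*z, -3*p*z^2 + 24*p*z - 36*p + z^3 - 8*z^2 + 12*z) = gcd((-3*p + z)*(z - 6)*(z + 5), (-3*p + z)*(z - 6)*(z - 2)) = -3*p*z + 18*p + z^2 - 6*z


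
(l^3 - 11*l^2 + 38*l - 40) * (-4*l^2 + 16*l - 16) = -4*l^5 + 60*l^4 - 344*l^3 + 944*l^2 - 1248*l + 640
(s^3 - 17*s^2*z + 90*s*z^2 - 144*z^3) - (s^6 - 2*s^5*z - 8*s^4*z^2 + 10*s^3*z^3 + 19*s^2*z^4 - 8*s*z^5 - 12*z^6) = -s^6 + 2*s^5*z + 8*s^4*z^2 - 10*s^3*z^3 + s^3 - 19*s^2*z^4 - 17*s^2*z + 8*s*z^5 + 90*s*z^2 + 12*z^6 - 144*z^3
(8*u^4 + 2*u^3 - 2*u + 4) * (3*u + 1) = 24*u^5 + 14*u^4 + 2*u^3 - 6*u^2 + 10*u + 4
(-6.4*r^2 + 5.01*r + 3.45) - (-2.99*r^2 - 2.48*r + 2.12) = -3.41*r^2 + 7.49*r + 1.33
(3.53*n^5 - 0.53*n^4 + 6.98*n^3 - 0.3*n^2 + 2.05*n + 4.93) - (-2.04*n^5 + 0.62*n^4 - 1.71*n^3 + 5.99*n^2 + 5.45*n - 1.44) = 5.57*n^5 - 1.15*n^4 + 8.69*n^3 - 6.29*n^2 - 3.4*n + 6.37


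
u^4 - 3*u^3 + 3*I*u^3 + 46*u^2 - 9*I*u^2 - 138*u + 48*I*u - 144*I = (u - 3)*(u - 6*I)*(u + I)*(u + 8*I)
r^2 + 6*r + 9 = (r + 3)^2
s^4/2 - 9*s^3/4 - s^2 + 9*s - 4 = (s/2 + 1)*(s - 4)*(s - 2)*(s - 1/2)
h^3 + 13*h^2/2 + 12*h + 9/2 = (h + 1/2)*(h + 3)^2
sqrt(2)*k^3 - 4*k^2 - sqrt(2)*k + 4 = (k - 1)*(k - 2*sqrt(2))*(sqrt(2)*k + sqrt(2))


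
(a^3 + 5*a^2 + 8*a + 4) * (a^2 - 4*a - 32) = a^5 + a^4 - 44*a^3 - 188*a^2 - 272*a - 128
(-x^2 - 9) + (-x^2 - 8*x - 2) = -2*x^2 - 8*x - 11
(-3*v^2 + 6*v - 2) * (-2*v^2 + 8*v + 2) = 6*v^4 - 36*v^3 + 46*v^2 - 4*v - 4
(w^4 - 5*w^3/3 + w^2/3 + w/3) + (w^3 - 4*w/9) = w^4 - 2*w^3/3 + w^2/3 - w/9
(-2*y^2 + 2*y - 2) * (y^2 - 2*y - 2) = -2*y^4 + 6*y^3 - 2*y^2 + 4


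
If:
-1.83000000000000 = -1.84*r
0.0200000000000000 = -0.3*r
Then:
No Solution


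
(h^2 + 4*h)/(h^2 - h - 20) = h/(h - 5)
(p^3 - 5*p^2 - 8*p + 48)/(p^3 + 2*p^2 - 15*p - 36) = (p - 4)/(p + 3)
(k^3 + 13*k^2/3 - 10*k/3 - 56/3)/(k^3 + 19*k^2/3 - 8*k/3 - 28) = (k + 4)/(k + 6)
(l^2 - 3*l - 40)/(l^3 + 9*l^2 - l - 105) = (l - 8)/(l^2 + 4*l - 21)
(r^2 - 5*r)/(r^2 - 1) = r*(r - 5)/(r^2 - 1)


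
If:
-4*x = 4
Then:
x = -1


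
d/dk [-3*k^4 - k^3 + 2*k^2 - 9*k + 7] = -12*k^3 - 3*k^2 + 4*k - 9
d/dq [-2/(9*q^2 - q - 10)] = 2*(18*q - 1)/(-9*q^2 + q + 10)^2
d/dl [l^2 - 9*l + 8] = 2*l - 9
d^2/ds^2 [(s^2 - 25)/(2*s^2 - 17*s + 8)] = 2*(34*s^3 - 348*s^2 + 2550*s - 6761)/(8*s^6 - 204*s^5 + 1830*s^4 - 6545*s^3 + 7320*s^2 - 3264*s + 512)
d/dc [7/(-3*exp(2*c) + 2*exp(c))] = 14*(3*exp(c) - 1)*exp(-c)/(3*exp(c) - 2)^2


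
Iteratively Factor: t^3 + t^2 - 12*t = (t + 4)*(t^2 - 3*t) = (t - 3)*(t + 4)*(t)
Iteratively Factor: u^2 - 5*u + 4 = (u - 1)*(u - 4)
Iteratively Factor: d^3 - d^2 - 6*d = (d)*(d^2 - d - 6) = d*(d - 3)*(d + 2)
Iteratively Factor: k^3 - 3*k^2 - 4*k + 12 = (k - 2)*(k^2 - k - 6) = (k - 3)*(k - 2)*(k + 2)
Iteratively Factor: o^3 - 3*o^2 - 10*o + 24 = (o - 4)*(o^2 + o - 6) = (o - 4)*(o - 2)*(o + 3)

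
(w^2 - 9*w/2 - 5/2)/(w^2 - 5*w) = (w + 1/2)/w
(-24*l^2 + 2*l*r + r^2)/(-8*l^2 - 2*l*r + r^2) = (6*l + r)/(2*l + r)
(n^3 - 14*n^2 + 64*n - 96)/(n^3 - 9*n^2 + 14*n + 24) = (n - 4)/(n + 1)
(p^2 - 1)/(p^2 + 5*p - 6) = (p + 1)/(p + 6)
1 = 1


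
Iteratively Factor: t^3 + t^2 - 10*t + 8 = (t - 1)*(t^2 + 2*t - 8) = (t - 1)*(t + 4)*(t - 2)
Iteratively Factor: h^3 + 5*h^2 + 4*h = (h + 4)*(h^2 + h) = (h + 1)*(h + 4)*(h)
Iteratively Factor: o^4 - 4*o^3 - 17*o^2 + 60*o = (o - 5)*(o^3 + o^2 - 12*o) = (o - 5)*(o - 3)*(o^2 + 4*o) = o*(o - 5)*(o - 3)*(o + 4)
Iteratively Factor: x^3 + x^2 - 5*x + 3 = (x - 1)*(x^2 + 2*x - 3) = (x - 1)*(x + 3)*(x - 1)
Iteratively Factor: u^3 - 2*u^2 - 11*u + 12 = (u + 3)*(u^2 - 5*u + 4) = (u - 4)*(u + 3)*(u - 1)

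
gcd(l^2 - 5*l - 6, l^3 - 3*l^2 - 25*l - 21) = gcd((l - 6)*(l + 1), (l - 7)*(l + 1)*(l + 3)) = l + 1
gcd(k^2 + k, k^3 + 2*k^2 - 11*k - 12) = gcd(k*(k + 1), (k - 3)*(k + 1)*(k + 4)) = k + 1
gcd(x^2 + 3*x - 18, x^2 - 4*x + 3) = x - 3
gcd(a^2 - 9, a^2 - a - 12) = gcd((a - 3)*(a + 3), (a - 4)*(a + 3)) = a + 3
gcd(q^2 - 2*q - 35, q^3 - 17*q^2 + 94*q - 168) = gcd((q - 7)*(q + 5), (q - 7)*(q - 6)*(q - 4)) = q - 7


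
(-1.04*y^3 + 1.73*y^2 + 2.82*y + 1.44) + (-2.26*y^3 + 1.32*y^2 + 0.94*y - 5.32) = -3.3*y^3 + 3.05*y^2 + 3.76*y - 3.88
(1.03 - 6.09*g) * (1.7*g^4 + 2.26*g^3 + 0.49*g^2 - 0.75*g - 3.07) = -10.353*g^5 - 12.0124*g^4 - 0.6563*g^3 + 5.0722*g^2 + 17.9238*g - 3.1621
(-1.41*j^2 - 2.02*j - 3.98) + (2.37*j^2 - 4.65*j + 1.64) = 0.96*j^2 - 6.67*j - 2.34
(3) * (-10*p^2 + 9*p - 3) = -30*p^2 + 27*p - 9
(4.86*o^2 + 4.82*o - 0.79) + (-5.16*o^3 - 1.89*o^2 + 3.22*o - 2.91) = -5.16*o^3 + 2.97*o^2 + 8.04*o - 3.7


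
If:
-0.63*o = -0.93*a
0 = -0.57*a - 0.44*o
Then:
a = 0.00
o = 0.00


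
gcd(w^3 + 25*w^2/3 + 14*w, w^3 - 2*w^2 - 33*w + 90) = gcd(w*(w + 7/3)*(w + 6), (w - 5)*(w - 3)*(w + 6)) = w + 6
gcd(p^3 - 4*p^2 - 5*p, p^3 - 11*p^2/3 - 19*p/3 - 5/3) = p^2 - 4*p - 5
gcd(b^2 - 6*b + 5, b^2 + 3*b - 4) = b - 1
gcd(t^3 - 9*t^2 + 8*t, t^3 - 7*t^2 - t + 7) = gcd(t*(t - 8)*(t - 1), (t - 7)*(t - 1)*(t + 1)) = t - 1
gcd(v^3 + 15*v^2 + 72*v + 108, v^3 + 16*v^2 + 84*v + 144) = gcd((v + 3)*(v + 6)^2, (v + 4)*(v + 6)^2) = v^2 + 12*v + 36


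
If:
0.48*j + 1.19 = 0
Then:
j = -2.48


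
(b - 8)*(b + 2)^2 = b^3 - 4*b^2 - 28*b - 32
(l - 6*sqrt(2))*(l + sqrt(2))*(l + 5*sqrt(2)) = l^3 - 62*l - 60*sqrt(2)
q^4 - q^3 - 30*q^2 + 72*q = q*(q - 4)*(q - 3)*(q + 6)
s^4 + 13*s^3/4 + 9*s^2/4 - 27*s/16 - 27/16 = (s - 3/4)*(s + 1)*(s + 3/2)^2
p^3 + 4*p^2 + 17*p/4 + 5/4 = (p + 1/2)*(p + 1)*(p + 5/2)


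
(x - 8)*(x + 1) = x^2 - 7*x - 8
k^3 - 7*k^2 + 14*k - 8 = (k - 4)*(k - 2)*(k - 1)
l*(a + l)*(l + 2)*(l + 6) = a*l^3 + 8*a*l^2 + 12*a*l + l^4 + 8*l^3 + 12*l^2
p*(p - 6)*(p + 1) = p^3 - 5*p^2 - 6*p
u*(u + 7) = u^2 + 7*u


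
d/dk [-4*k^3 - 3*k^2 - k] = -12*k^2 - 6*k - 1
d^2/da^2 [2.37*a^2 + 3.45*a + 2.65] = 4.74000000000000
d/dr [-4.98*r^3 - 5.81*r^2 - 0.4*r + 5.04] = -14.94*r^2 - 11.62*r - 0.4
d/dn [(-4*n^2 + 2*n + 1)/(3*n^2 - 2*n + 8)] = 2*(n^2 - 35*n + 9)/(9*n^4 - 12*n^3 + 52*n^2 - 32*n + 64)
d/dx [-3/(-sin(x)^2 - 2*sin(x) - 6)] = -6*(sin(x) + 1)*cos(x)/(sin(x)^2 + 2*sin(x) + 6)^2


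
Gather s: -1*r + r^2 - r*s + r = r^2 - r*s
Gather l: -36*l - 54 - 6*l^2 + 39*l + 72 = -6*l^2 + 3*l + 18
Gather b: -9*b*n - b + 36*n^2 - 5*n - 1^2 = b*(-9*n - 1) + 36*n^2 - 5*n - 1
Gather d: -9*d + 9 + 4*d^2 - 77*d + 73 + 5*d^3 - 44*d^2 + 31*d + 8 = 5*d^3 - 40*d^2 - 55*d + 90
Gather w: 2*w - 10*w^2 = -10*w^2 + 2*w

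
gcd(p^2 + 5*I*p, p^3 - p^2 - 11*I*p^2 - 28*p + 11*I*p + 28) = 1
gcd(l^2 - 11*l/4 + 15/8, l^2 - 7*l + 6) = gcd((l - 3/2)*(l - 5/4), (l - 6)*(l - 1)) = 1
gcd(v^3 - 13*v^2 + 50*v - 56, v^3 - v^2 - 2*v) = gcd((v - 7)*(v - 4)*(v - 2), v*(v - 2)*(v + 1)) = v - 2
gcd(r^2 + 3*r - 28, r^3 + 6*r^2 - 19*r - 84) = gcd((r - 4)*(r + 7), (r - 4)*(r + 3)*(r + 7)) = r^2 + 3*r - 28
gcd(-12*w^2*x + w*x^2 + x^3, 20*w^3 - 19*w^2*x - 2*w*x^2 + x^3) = 4*w + x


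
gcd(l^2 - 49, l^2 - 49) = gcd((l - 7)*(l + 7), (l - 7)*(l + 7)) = l^2 - 49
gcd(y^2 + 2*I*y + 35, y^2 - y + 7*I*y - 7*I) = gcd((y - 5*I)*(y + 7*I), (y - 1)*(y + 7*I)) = y + 7*I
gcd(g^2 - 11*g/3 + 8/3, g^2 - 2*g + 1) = g - 1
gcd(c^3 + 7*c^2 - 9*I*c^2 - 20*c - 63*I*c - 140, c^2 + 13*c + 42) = c + 7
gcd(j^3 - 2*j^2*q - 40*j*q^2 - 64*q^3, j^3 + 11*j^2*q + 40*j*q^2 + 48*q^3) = j + 4*q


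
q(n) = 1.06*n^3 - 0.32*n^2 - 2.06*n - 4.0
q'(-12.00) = 463.54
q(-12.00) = -1857.04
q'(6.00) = 108.58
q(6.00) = 201.08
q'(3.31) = 30.66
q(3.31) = 24.12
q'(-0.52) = -0.87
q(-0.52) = -3.16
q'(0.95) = 0.20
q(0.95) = -5.34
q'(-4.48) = 64.63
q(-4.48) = -96.50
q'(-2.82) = 25.03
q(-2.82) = -24.51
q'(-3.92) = 49.31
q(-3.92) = -64.69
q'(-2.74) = 23.57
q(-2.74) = -22.56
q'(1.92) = 8.43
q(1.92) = -1.63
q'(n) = 3.18*n^2 - 0.64*n - 2.06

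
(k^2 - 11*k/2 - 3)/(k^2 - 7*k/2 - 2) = (k - 6)/(k - 4)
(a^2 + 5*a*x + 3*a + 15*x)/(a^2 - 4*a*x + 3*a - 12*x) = (-a - 5*x)/(-a + 4*x)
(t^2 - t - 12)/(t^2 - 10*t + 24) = (t + 3)/(t - 6)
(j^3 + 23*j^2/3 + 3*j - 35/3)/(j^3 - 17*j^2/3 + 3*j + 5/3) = (3*j^2 + 26*j + 35)/(3*j^2 - 14*j - 5)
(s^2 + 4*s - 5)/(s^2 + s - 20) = (s - 1)/(s - 4)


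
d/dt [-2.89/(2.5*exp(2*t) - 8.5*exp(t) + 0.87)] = (14.45*exp(t) - 24.565)*exp(t)/(2.5*exp(2*t) - 8.5*exp(t) + 0.87)^2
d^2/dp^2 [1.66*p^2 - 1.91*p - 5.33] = 3.32000000000000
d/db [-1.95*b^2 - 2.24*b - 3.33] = -3.9*b - 2.24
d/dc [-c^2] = -2*c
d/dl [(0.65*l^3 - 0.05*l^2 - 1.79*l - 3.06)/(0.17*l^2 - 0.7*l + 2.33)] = (0.1105*l^4 - 0.91*l^3 + 4.8828*l^2 + 0.8074*l - 6.3127)/(0.0289*l^4 - 0.238*l^3 + 1.2822*l^2 - 3.262*l + 5.4289)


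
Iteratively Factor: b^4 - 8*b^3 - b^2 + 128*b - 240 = (b - 3)*(b^3 - 5*b^2 - 16*b + 80) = (b - 5)*(b - 3)*(b^2 - 16) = (b - 5)*(b - 4)*(b - 3)*(b + 4)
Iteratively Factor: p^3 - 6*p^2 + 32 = (p - 4)*(p^2 - 2*p - 8) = (p - 4)^2*(p + 2)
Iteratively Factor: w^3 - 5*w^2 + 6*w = (w)*(w^2 - 5*w + 6) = w*(w - 3)*(w - 2)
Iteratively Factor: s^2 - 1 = (s + 1)*(s - 1)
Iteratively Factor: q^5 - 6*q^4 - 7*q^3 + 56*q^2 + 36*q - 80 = (q + 2)*(q^4 - 8*q^3 + 9*q^2 + 38*q - 40) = (q - 4)*(q + 2)*(q^3 - 4*q^2 - 7*q + 10) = (q - 4)*(q + 2)^2*(q^2 - 6*q + 5) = (q - 4)*(q - 1)*(q + 2)^2*(q - 5)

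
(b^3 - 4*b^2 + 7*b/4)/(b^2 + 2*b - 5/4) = b*(2*b - 7)/(2*b + 5)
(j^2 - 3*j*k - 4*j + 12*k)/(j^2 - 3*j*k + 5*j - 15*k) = (j - 4)/(j + 5)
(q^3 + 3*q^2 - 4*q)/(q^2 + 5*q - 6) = q*(q + 4)/(q + 6)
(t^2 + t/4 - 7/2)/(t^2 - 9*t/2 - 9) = (-4*t^2 - t + 14)/(2*(-2*t^2 + 9*t + 18))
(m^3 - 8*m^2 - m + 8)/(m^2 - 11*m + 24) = (m^2 - 1)/(m - 3)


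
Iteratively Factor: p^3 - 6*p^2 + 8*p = (p - 2)*(p^2 - 4*p) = (p - 4)*(p - 2)*(p)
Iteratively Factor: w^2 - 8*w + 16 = (w - 4)*(w - 4)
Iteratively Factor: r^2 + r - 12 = (r - 3)*(r + 4)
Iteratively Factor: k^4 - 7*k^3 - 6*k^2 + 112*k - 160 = (k + 4)*(k^3 - 11*k^2 + 38*k - 40) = (k - 4)*(k + 4)*(k^2 - 7*k + 10) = (k - 4)*(k - 2)*(k + 4)*(k - 5)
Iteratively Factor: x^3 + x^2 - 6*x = (x - 2)*(x^2 + 3*x) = (x - 2)*(x + 3)*(x)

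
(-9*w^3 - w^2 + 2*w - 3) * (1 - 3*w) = 27*w^4 - 6*w^3 - 7*w^2 + 11*w - 3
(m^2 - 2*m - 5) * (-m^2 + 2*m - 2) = -m^4 + 4*m^3 - m^2 - 6*m + 10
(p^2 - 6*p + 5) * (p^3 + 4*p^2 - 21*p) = p^5 - 2*p^4 - 40*p^3 + 146*p^2 - 105*p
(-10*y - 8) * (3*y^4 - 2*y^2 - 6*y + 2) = -30*y^5 - 24*y^4 + 20*y^3 + 76*y^2 + 28*y - 16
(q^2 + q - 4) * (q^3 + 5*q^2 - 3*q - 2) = q^5 + 6*q^4 - 2*q^3 - 25*q^2 + 10*q + 8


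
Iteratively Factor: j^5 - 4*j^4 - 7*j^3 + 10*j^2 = (j)*(j^4 - 4*j^3 - 7*j^2 + 10*j) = j^2*(j^3 - 4*j^2 - 7*j + 10) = j^2*(j + 2)*(j^2 - 6*j + 5) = j^2*(j - 5)*(j + 2)*(j - 1)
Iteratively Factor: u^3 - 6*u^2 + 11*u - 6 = (u - 2)*(u^2 - 4*u + 3) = (u - 2)*(u - 1)*(u - 3)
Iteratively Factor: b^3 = (b)*(b^2) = b^2*(b)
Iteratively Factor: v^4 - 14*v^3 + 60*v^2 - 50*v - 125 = (v - 5)*(v^3 - 9*v^2 + 15*v + 25) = (v - 5)^2*(v^2 - 4*v - 5) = (v - 5)^3*(v + 1)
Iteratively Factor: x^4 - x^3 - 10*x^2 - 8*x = (x)*(x^3 - x^2 - 10*x - 8) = x*(x + 1)*(x^2 - 2*x - 8) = x*(x - 4)*(x + 1)*(x + 2)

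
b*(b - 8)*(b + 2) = b^3 - 6*b^2 - 16*b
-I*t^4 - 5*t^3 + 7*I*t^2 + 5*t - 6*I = (t - 1)*(t - 3*I)*(t - 2*I)*(-I*t - I)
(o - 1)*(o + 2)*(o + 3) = o^3 + 4*o^2 + o - 6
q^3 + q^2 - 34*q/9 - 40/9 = (q - 2)*(q + 4/3)*(q + 5/3)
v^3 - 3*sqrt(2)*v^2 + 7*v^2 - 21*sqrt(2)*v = v*(v + 7)*(v - 3*sqrt(2))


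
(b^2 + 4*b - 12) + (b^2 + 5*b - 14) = 2*b^2 + 9*b - 26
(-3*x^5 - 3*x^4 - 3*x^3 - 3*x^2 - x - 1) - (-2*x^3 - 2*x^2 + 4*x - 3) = -3*x^5 - 3*x^4 - x^3 - x^2 - 5*x + 2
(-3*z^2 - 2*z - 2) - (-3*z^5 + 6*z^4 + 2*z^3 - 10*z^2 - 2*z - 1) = 3*z^5 - 6*z^4 - 2*z^3 + 7*z^2 - 1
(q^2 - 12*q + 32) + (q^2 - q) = 2*q^2 - 13*q + 32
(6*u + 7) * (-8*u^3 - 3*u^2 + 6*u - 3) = -48*u^4 - 74*u^3 + 15*u^2 + 24*u - 21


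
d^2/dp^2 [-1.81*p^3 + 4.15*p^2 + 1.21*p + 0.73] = 8.3 - 10.86*p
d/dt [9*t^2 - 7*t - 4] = 18*t - 7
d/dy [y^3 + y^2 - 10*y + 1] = 3*y^2 + 2*y - 10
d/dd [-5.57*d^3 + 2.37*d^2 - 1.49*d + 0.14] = -16.71*d^2 + 4.74*d - 1.49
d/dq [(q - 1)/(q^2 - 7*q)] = (-q^2 + 2*q - 7)/(q^2*(q^2 - 14*q + 49))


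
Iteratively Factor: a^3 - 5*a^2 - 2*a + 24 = (a + 2)*(a^2 - 7*a + 12) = (a - 3)*(a + 2)*(a - 4)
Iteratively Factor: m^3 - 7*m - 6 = (m + 1)*(m^2 - m - 6) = (m + 1)*(m + 2)*(m - 3)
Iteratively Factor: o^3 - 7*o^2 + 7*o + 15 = (o - 3)*(o^2 - 4*o - 5) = (o - 3)*(o + 1)*(o - 5)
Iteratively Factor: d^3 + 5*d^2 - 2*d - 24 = (d + 3)*(d^2 + 2*d - 8) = (d - 2)*(d + 3)*(d + 4)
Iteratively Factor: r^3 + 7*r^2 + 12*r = (r + 4)*(r^2 + 3*r) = (r + 3)*(r + 4)*(r)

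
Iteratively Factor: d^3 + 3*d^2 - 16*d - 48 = (d + 4)*(d^2 - d - 12) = (d - 4)*(d + 4)*(d + 3)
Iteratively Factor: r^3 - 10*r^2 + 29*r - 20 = (r - 1)*(r^2 - 9*r + 20) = (r - 5)*(r - 1)*(r - 4)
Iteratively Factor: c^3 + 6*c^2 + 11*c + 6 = (c + 3)*(c^2 + 3*c + 2) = (c + 1)*(c + 3)*(c + 2)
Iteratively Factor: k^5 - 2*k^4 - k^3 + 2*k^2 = (k)*(k^4 - 2*k^3 - k^2 + 2*k) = k*(k - 1)*(k^3 - k^2 - 2*k) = k^2*(k - 1)*(k^2 - k - 2) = k^2*(k - 1)*(k + 1)*(k - 2)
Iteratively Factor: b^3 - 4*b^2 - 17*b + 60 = (b - 5)*(b^2 + b - 12) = (b - 5)*(b - 3)*(b + 4)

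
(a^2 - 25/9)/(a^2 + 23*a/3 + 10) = (a - 5/3)/(a + 6)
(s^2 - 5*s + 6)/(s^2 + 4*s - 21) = (s - 2)/(s + 7)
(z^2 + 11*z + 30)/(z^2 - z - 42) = (z + 5)/(z - 7)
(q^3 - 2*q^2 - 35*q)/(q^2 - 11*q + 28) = q*(q + 5)/(q - 4)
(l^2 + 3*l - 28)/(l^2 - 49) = (l - 4)/(l - 7)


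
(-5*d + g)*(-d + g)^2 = -5*d^3 + 11*d^2*g - 7*d*g^2 + g^3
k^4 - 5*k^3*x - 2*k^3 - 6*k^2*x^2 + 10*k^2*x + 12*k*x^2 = k*(k - 2)*(k - 6*x)*(k + x)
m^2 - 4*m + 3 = (m - 3)*(m - 1)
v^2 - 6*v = v*(v - 6)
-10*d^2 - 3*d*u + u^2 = (-5*d + u)*(2*d + u)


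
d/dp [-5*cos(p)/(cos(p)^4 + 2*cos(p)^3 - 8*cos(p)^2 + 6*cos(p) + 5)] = 20*(-3*cos(p)^4 - 4*cos(p)^3 + 8*cos(p)^2 + 5)*sin(p)/(2*sin(p)^4 + 12*sin(p)^2 + 15*cos(p) + cos(3*p) - 4)^2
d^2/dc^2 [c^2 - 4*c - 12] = 2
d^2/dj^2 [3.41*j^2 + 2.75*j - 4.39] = 6.82000000000000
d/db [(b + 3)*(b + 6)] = 2*b + 9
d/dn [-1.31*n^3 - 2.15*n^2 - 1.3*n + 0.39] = -3.93*n^2 - 4.3*n - 1.3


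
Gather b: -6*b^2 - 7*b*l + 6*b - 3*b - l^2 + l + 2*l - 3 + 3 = -6*b^2 + b*(3 - 7*l) - l^2 + 3*l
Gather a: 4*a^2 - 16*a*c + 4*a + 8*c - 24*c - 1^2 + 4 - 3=4*a^2 + a*(4 - 16*c) - 16*c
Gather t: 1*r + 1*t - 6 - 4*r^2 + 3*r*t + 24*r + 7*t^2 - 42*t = -4*r^2 + 25*r + 7*t^2 + t*(3*r - 41) - 6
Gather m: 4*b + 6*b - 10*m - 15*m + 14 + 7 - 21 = 10*b - 25*m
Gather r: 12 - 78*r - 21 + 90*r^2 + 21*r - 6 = 90*r^2 - 57*r - 15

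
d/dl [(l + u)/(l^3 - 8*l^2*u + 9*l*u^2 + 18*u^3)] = (-2*l + 9*u)/(l^4 - 18*l^3*u + 117*l^2*u^2 - 324*l*u^3 + 324*u^4)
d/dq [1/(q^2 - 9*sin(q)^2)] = 2*(-q + 9*sin(2*q)/2)/(q^2 - 9*sin(q)^2)^2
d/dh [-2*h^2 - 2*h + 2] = -4*h - 2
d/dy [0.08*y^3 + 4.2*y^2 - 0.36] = y*(0.24*y + 8.4)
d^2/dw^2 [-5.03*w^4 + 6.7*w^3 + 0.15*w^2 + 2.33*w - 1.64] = -60.36*w^2 + 40.2*w + 0.3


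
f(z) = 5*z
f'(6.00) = 5.00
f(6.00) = 30.00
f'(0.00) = 5.00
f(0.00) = 0.00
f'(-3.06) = 5.00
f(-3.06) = -15.30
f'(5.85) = 5.00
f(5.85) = 29.25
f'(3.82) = 5.00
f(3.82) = 19.10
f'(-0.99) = 5.00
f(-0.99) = -4.95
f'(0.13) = 5.00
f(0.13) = 0.65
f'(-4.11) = 5.00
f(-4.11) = -20.55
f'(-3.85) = 5.00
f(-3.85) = -19.25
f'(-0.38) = 5.00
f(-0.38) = -1.90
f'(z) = 5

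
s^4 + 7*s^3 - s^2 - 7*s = s*(s - 1)*(s + 1)*(s + 7)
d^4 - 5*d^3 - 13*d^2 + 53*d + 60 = (d - 5)*(d - 4)*(d + 1)*(d + 3)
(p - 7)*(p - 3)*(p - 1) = p^3 - 11*p^2 + 31*p - 21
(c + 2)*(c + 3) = c^2 + 5*c + 6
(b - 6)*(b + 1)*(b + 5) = b^3 - 31*b - 30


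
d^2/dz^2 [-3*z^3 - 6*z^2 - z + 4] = -18*z - 12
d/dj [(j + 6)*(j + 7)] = 2*j + 13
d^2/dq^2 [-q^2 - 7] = -2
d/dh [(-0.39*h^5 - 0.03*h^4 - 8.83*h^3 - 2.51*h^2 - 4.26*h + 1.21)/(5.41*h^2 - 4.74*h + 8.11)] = (-6.3297*h^6 + 7.0698*h^5 - 63.1582*h^4 + 82.7352*h^3 - 179.8899*h^2 - 53.8044*h - 28.8132)/(29.2681*h^4 - 51.2868*h^3 + 110.2178*h^2 - 76.8828*h + 65.7721)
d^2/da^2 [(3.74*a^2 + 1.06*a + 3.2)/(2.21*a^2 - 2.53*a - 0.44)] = (52.177216*a^3 + 115.595376*a^2 - 101.168496*a + 46.277264)/(10.793861*a^6 - 37.070319*a^5 + 35.990955*a^4 - 1.433245*a^3 - 7.16562*a^2 - 1.469424*a - 0.085184)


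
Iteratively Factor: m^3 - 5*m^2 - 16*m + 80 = (m - 5)*(m^2 - 16) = (m - 5)*(m - 4)*(m + 4)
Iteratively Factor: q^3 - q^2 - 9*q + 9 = (q + 3)*(q^2 - 4*q + 3) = (q - 1)*(q + 3)*(q - 3)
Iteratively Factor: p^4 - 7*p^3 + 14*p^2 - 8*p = (p - 4)*(p^3 - 3*p^2 + 2*p) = (p - 4)*(p - 2)*(p^2 - p) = (p - 4)*(p - 2)*(p - 1)*(p)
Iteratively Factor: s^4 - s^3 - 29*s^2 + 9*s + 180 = (s - 5)*(s^3 + 4*s^2 - 9*s - 36) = (s - 5)*(s + 4)*(s^2 - 9) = (s - 5)*(s - 3)*(s + 4)*(s + 3)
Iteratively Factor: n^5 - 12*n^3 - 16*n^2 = (n + 2)*(n^4 - 2*n^3 - 8*n^2) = (n - 4)*(n + 2)*(n^3 + 2*n^2) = (n - 4)*(n + 2)^2*(n^2) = n*(n - 4)*(n + 2)^2*(n)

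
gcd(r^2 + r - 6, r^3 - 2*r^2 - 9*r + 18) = r^2 + r - 6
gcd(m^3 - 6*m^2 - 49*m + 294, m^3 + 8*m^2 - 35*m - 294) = m^2 + m - 42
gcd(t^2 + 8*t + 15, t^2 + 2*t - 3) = t + 3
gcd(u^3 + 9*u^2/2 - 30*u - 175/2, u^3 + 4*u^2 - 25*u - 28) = u + 7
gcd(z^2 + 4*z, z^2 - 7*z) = z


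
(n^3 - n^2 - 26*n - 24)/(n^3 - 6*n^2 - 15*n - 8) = (n^2 - 2*n - 24)/(n^2 - 7*n - 8)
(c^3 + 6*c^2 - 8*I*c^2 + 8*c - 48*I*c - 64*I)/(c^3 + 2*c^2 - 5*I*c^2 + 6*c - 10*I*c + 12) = (c^2 + c*(4 - 8*I) - 32*I)/(c^2 - 5*I*c + 6)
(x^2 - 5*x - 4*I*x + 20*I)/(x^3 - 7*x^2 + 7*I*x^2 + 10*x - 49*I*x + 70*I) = (x - 4*I)/(x^2 + x*(-2 + 7*I) - 14*I)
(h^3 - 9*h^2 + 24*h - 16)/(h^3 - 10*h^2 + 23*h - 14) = (h^2 - 8*h + 16)/(h^2 - 9*h + 14)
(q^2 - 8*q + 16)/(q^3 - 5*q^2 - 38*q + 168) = (q - 4)/(q^2 - q - 42)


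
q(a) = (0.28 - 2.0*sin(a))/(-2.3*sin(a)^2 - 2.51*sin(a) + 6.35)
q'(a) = (0.28 - 2.0*sin(a))*(4.6*sin(a)*cos(a) + 2.51*cos(a))/(-2.3*sin(a)^2 - 2.51*sin(a) + 6.35)^2 - 2.0*cos(a)/(-2.3*sin(a)^2 - 2.51*sin(a) + 6.35)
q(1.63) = -1.11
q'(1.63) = 0.38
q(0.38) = -0.09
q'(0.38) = -0.43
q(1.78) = -0.99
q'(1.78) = 1.10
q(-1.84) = 0.33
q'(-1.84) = 0.11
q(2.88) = -0.04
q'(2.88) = 0.38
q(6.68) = -0.10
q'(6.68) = -0.44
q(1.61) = -1.11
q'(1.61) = 0.25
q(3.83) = 0.22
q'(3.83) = 0.23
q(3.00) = 0.00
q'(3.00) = 0.33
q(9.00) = -0.11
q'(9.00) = 0.46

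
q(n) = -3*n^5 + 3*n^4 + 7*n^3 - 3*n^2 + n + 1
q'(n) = -15*n^4 + 12*n^3 + 21*n^2 - 6*n + 1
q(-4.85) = 8837.55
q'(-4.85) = -9144.56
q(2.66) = -135.14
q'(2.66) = -391.48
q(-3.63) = 2034.74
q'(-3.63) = -2878.95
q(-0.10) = 0.86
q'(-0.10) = 1.80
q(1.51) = 11.82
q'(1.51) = 3.15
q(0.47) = 1.61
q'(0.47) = 3.33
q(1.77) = 9.52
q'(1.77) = -24.51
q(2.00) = -1.00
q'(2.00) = -71.00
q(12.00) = -672611.00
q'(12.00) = -287351.00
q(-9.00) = 191476.00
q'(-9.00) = -105407.00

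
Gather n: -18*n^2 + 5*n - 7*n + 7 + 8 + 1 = -18*n^2 - 2*n + 16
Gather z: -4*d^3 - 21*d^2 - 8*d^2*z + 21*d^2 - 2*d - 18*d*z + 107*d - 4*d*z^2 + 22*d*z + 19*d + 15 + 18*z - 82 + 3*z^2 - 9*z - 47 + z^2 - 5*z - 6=-4*d^3 + 124*d + z^2*(4 - 4*d) + z*(-8*d^2 + 4*d + 4) - 120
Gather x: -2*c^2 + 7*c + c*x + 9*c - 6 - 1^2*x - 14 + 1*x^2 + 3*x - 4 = -2*c^2 + 16*c + x^2 + x*(c + 2) - 24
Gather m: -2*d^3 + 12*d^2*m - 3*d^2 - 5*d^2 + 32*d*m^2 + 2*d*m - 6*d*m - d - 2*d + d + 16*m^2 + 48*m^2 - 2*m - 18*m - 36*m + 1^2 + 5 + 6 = -2*d^3 - 8*d^2 - 2*d + m^2*(32*d + 64) + m*(12*d^2 - 4*d - 56) + 12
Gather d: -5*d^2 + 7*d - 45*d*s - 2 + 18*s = -5*d^2 + d*(7 - 45*s) + 18*s - 2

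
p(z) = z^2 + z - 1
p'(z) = 2*z + 1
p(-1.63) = 0.03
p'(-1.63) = -2.26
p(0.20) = -0.76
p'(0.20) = 1.40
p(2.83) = 9.84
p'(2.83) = 6.66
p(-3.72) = 9.12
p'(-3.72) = -6.44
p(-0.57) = -1.25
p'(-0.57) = -0.14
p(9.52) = 99.15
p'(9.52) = 20.04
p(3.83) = 17.50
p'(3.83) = 8.66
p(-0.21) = -1.17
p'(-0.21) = 0.58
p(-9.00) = 71.00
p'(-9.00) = -17.00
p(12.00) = 155.00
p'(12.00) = 25.00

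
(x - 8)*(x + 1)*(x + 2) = x^3 - 5*x^2 - 22*x - 16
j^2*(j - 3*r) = j^3 - 3*j^2*r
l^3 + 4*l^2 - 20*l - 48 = (l - 4)*(l + 2)*(l + 6)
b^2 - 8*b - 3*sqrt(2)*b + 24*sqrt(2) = (b - 8)*(b - 3*sqrt(2))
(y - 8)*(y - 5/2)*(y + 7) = y^3 - 7*y^2/2 - 107*y/2 + 140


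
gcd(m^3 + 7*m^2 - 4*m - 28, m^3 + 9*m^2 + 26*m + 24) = m + 2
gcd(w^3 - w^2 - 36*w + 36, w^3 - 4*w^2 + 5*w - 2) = w - 1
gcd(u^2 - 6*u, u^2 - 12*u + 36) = u - 6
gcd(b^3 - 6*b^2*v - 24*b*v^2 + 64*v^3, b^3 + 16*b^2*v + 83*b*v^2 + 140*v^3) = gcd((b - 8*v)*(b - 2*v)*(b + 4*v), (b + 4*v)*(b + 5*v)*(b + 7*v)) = b + 4*v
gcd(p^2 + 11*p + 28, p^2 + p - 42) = p + 7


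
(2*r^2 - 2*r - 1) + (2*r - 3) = 2*r^2 - 4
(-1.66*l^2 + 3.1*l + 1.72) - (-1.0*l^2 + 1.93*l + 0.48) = -0.66*l^2 + 1.17*l + 1.24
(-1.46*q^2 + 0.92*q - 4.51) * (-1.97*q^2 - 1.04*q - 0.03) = 2.8762*q^4 - 0.294*q^3 + 7.9717*q^2 + 4.6628*q + 0.1353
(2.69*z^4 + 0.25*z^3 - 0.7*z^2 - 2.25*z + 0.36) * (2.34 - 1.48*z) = -3.9812*z^5 + 5.9246*z^4 + 1.621*z^3 + 1.692*z^2 - 5.7978*z + 0.8424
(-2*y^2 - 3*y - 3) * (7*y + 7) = -14*y^3 - 35*y^2 - 42*y - 21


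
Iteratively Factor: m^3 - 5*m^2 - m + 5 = (m - 5)*(m^2 - 1) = (m - 5)*(m - 1)*(m + 1)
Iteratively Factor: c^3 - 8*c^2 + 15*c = (c - 3)*(c^2 - 5*c) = c*(c - 3)*(c - 5)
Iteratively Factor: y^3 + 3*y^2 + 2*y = (y + 1)*(y^2 + 2*y) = (y + 1)*(y + 2)*(y)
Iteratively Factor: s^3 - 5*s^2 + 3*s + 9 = (s - 3)*(s^2 - 2*s - 3) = (s - 3)^2*(s + 1)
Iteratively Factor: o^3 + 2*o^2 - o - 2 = (o - 1)*(o^2 + 3*o + 2) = (o - 1)*(o + 2)*(o + 1)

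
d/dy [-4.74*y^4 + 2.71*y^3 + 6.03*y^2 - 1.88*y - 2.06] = -18.96*y^3 + 8.13*y^2 + 12.06*y - 1.88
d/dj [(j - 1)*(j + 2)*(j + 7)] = 3*j^2 + 16*j + 5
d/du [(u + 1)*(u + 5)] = 2*u + 6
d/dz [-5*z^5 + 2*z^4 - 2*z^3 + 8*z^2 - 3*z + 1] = -25*z^4 + 8*z^3 - 6*z^2 + 16*z - 3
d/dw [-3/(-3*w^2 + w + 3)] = 3*(1 - 6*w)/(-3*w^2 + w + 3)^2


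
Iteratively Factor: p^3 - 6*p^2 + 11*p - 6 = (p - 2)*(p^2 - 4*p + 3) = (p - 2)*(p - 1)*(p - 3)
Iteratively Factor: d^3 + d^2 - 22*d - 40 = (d + 2)*(d^2 - d - 20) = (d - 5)*(d + 2)*(d + 4)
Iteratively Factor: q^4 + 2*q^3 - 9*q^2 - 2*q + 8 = (q - 2)*(q^3 + 4*q^2 - q - 4) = (q - 2)*(q + 1)*(q^2 + 3*q - 4) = (q - 2)*(q - 1)*(q + 1)*(q + 4)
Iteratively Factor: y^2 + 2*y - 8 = (y + 4)*(y - 2)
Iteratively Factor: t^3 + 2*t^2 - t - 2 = (t - 1)*(t^2 + 3*t + 2) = (t - 1)*(t + 1)*(t + 2)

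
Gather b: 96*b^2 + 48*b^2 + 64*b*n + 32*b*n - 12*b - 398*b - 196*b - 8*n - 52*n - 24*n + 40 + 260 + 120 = 144*b^2 + b*(96*n - 606) - 84*n + 420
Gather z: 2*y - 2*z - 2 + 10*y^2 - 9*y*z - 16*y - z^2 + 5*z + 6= 10*y^2 - 14*y - z^2 + z*(3 - 9*y) + 4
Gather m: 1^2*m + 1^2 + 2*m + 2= 3*m + 3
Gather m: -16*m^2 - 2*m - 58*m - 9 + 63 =-16*m^2 - 60*m + 54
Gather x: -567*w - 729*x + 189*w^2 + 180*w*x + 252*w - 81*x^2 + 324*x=189*w^2 - 315*w - 81*x^2 + x*(180*w - 405)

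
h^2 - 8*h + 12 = (h - 6)*(h - 2)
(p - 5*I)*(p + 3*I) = p^2 - 2*I*p + 15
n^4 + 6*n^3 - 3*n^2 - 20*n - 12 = (n - 2)*(n + 1)^2*(n + 6)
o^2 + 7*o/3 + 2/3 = (o + 1/3)*(o + 2)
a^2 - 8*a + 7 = (a - 7)*(a - 1)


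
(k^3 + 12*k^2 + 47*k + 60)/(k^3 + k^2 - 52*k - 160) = (k + 3)/(k - 8)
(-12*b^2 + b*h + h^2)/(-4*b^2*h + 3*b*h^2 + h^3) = (3*b - h)/(h*(b - h))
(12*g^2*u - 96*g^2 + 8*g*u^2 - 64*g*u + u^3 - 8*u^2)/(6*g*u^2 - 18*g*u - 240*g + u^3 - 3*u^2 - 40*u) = (2*g + u)/(u + 5)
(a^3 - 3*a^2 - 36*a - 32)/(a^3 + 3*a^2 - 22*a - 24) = (a^2 - 4*a - 32)/(a^2 + 2*a - 24)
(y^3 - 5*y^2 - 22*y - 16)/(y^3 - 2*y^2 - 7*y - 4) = (y^2 - 6*y - 16)/(y^2 - 3*y - 4)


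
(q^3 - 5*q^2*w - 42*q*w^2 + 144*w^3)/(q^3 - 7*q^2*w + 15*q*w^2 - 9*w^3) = (q^2 - 2*q*w - 48*w^2)/(q^2 - 4*q*w + 3*w^2)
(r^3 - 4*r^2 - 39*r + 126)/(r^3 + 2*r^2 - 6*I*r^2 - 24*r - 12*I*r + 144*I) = (r^2 - 10*r + 21)/(r^2 + r*(-4 - 6*I) + 24*I)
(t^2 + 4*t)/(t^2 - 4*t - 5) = t*(t + 4)/(t^2 - 4*t - 5)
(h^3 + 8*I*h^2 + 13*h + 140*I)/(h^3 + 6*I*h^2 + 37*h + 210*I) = (h - 4*I)/(h - 6*I)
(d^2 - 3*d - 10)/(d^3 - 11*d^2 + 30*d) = (d + 2)/(d*(d - 6))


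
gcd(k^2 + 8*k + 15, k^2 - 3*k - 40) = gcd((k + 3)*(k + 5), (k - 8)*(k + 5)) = k + 5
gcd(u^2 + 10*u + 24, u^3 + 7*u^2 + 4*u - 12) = u + 6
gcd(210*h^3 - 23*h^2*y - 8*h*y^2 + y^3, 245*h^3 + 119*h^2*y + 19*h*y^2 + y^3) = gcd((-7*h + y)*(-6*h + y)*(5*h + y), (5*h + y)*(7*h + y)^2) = 5*h + y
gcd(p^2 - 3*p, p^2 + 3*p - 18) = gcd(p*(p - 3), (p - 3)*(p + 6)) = p - 3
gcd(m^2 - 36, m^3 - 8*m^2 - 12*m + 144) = m - 6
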